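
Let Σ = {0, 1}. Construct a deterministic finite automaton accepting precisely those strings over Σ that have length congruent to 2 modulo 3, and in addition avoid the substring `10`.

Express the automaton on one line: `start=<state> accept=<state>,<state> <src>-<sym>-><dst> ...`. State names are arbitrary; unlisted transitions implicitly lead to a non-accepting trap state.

start=A accept=D,E A-0->B A-1->C B-0->D B-1->E C-0->F C-1->E D-0->A D-1->G E-0->H E-1->G F-0->H F-1->H G-0->I G-1->C H-0->I H-1->I I-0->F I-1->F

Handle the two conditions separately and then intersect. The first has 3 states tracking the input length modulo 3; the second has 3 states tracking partial matches of the forbidden pattern `10`. A product state is a pair (one from each), accepting exactly when both do.
A 9-state machine:
       0  1 
>  A   B  C 
   B   D  E 
   C   F  E 
 * D   A  G 
 * E   H  G 
   F   H  H 
   G   I  C 
   H   I  I 
   I   F  F 
(> = start, * = accepting)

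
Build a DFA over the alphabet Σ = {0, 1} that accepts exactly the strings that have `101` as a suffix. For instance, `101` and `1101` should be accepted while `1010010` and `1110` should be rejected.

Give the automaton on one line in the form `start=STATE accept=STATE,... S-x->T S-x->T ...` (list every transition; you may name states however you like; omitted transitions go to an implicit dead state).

start=S0 accept=S3 S0-0->S0 S0-1->S1 S1-0->S2 S1-1->S1 S2-0->S0 S2-1->S3 S3-0->S2 S3-1->S1

Remember how much of `101` the current input suffix matches. State S0 means no match yet; S1 means the last symbol is `1`; S2 means the last 2 symbols are `10`; S3 means the last 3 symbols are `101`. Only S3 accepts. On a mismatch, fall back to the longest proper suffix that is still a prefix of `101`.
A 4-state machine:
        0   1  
>  S0   S0  S1 
   S1   S2  S1 
   S2   S0  S3 
 * S3   S2  S1 
(> = start, * = accepting)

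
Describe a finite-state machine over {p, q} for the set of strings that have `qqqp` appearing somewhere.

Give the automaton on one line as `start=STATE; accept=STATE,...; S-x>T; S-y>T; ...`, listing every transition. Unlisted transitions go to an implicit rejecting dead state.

Track how much of `qqqp` has been matched so far: state S0 is no progress, S4 is the absorbing accept state reached once `qqqp` has occurred. Intermediate states record partial matches; on a mismatch, fall back to the longest reusable overlap.
With 5 states:
        p   q  
>  S0   S0  S1 
   S1   S0  S2 
   S2   S0  S3 
   S3   S4  S3 
 * S4   S4  S4 
(> = start, * = accepting)

start=S0; accept=S4; S0-p>S0; S0-q>S1; S1-p>S0; S1-q>S2; S2-p>S0; S2-q>S3; S3-p>S4; S3-q>S3; S4-p>S4; S4-q>S4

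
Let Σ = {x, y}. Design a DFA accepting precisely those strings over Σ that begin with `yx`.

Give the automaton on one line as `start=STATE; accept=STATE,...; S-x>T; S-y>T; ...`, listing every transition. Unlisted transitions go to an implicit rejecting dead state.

Walk along `yx` while the input agrees: from s0 take `y` to s1, and so on. Any deviation drops to the rejecting sink s3. Once s2 is reached the prefix is confirmed and every continuation is accepted.
        x   y  
>  s0   s3  s1 
   s1   s2  s3 
 * s2   s2  s2 
   s3   s3  s3 
(> = start, * = accepting)

start=s0; accept=s2; s0-x>s3; s0-y>s1; s1-x>s2; s1-y>s3; s2-x>s2; s2-y>s2; s3-x>s3; s3-y>s3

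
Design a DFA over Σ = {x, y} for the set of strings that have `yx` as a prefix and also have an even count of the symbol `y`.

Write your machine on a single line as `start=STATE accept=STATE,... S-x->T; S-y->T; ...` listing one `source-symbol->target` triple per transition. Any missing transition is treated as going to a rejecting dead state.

start=q0; accept=q5; q0-x->q1; q0-y->q2; q1-x->q1; q1-y->q3; q2-x->q4; q2-y->q1; q3-x->q3; q3-y->q1; q4-x->q4; q4-y->q5; q5-x->q5; q5-y->q4

Run two small machines in parallel and take their product. One (4 states) tracks whether the input so far still matches the prefix `yx`; the other (2 states) tracks the count of `y`s modulo 2. Each combined state is a pair, one component from each; accept when both components accept.
A 6-state machine:
        x   y  
>  q0   q1  q2 
   q1   q1  q3 
   q2   q4  q1 
   q3   q3  q1 
   q4   q4  q5 
 * q5   q5  q4 
(> = start, * = accepting)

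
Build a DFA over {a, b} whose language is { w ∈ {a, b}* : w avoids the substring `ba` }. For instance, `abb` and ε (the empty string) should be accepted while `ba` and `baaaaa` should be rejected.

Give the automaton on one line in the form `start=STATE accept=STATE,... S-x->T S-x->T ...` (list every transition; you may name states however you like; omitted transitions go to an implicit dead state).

This is the complement of 'contains `ba`'. Use the same substring-matching states — q0 through q2 holding how much of `ba` has just been matched — but flip the accepting set: everything except the trap q2 accepts.
With 3 states:
        a   b  
>* q0   q0  q1 
 * q1   q2  q1 
   q2   q2  q2 
(> = start, * = accepting)

start=q0 accept=q0,q1 q0-a->q0 q0-b->q1 q1-a->q2 q1-b->q1 q2-a->q2 q2-b->q2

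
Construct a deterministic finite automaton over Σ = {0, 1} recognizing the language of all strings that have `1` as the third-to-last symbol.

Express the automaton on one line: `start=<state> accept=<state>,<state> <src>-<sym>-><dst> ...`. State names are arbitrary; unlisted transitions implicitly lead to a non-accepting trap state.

start=s0 accept=s11,s12,s13,s14 s0-0->s1 s0-1->s2 s1-0->s3 s1-1->s4 s2-0->s5 s2-1->s6 s3-0->s7 s3-1->s8 s4-0->s9 s4-1->s10 s5-0->s11 s5-1->s12 s6-0->s13 s6-1->s14 s7-0->s7 s7-1->s8 s8-0->s9 s8-1->s10 s9-0->s11 s9-1->s12 s10-0->s13 s10-1->s14 s11-0->s7 s11-1->s8 s12-0->s9 s12-1->s10 s13-0->s11 s13-1->s12 s14-0->s13 s14-1->s14

A DFA must remember the last 3 symbols (since which symbol is third-to-last isn't known until the input ends). Use one state per possible window of the last ≤3 symbols; accept from those whose window starts with `1`.
With 15 states:
          0    1  
>  s0     s1   s2 
   s1     s3   s4 
   s2     s5   s6 
   s3     s7   s8 
   s4     s9  s10 
   s5    s11  s12 
   s6    s13  s14 
   s7     s7   s8 
   s8     s9  s10 
   s9    s11  s12 
   s10   s13  s14 
 * s11    s7   s8 
 * s12    s9  s10 
 * s13   s11  s12 
 * s14   s13  s14 
(> = start, * = accepting)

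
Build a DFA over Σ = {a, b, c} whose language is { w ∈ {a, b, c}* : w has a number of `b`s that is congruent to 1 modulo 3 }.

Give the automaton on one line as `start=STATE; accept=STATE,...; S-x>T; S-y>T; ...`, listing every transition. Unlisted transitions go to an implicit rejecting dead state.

Keep the running count of `b`s modulo 3: each `b` advances along the cycle q0 → q1 → q2 → q0 while other symbols loop. Accept at q1.
With 3 states:
        a   b   c  
>  q0   q0  q1  q0 
 * q1   q1  q2  q1 
   q2   q2  q0  q2 
(> = start, * = accepting)

start=q0; accept=q1; q0-a>q0; q0-b>q1; q0-c>q0; q1-a>q1; q1-b>q2; q1-c>q1; q2-a>q2; q2-b>q0; q2-c>q2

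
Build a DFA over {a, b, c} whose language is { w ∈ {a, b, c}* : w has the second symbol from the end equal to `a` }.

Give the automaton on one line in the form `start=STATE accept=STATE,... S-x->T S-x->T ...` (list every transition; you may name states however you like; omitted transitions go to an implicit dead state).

start=s0 accept=s4,s5,s6 s0-a->s1 s0-b->s2 s0-c->s3 s1-a->s4 s1-b->s5 s1-c->s6 s2-a->s7 s2-b->s8 s2-c->s9 s3-a->s10 s3-b->s11 s3-c->s12 s4-a->s4 s4-b->s5 s4-c->s6 s5-a->s7 s5-b->s8 s5-c->s9 s6-a->s10 s6-b->s11 s6-c->s12 s7-a->s4 s7-b->s5 s7-c->s6 s8-a->s7 s8-b->s8 s8-c->s9 s9-a->s10 s9-b->s11 s9-c->s12 s10-a->s4 s10-b->s5 s10-c->s6 s11-a->s7 s11-b->s8 s11-c->s9 s12-a->s10 s12-b->s11 s12-c->s12

Because acceptance depends on a position counted from the end, the machine has to buffer the most recent 2 symbols. Make each state the string of the last up-to-2 symbols read; on input `x` shift the window left and append `x`. Accept when the buffered window has length 2 and begins with `a`.
13 states suffice.
          a    b    c  
>  s0     s1   s2   s3 
   s1     s4   s5   s6 
   s2     s7   s8   s9 
   s3    s10  s11  s12 
 * s4     s4   s5   s6 
 * s5     s7   s8   s9 
 * s6    s10  s11  s12 
   s7     s4   s5   s6 
   s8     s7   s8   s9 
   s9    s10  s11  s12 
   s10    s4   s5   s6 
   s11    s7   s8   s9 
   s12   s10  s11  s12 
(> = start, * = accepting)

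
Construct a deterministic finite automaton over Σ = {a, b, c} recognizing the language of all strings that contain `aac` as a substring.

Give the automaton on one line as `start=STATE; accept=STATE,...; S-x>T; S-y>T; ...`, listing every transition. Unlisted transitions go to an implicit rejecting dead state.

start=S0; accept=S3; S0-a>S1; S0-b>S0; S0-c>S0; S1-a>S2; S1-b>S0; S1-c>S0; S2-a>S2; S2-b>S0; S2-c>S3; S3-a>S3; S3-b>S3; S3-c>S3

States S0..S2 record the length of the longest prefix of `aac` that matches the current input suffix. Reaching S3 means `aac` has been seen, and we stay there forever. Accept from S3.
A 4-state machine:
        a   b   c  
>  S0   S1  S0  S0 
   S1   S2  S0  S0 
   S2   S2  S0  S3 
 * S3   S3  S3  S3 
(> = start, * = accepting)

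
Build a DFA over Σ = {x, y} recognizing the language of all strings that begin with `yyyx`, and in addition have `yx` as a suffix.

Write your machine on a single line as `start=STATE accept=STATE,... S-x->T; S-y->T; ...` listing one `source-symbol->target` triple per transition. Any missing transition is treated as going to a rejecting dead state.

start=S0; accept=S5; S0-x->S1; S0-y->S2; S1-x->S1; S1-y->S1; S2-x->S1; S2-y->S3; S3-x->S1; S3-y->S4; S4-x->S5; S4-y->S1; S5-x->S6; S5-y->S7; S6-x->S6; S6-y->S7; S7-x->S5; S7-y->S7

Handle the two conditions separately and then intersect. The first has 6 states tracking whether the input so far still matches the prefix `yyyx`; the second has 3 states tracking how much of the suffix `yx` has currently been matched. A product state is a pair (one from each), accepting exactly when both do. After merging equivalent states the machine shrinks.
        x   y  
>  S0   S1  S2 
   S1   S1  S1 
   S2   S1  S3 
   S3   S1  S4 
   S4   S5  S1 
 * S5   S6  S7 
   S6   S6  S7 
   S7   S5  S7 
(> = start, * = accepting)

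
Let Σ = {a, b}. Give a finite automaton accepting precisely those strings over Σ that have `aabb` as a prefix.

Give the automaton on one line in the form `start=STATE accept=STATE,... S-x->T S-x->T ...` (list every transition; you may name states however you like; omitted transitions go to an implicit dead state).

start=q0 accept=q4 q0-a->q1 q0-b->q5 q1-a->q2 q1-b->q5 q2-a->q5 q2-b->q3 q3-a->q5 q3-b->q4 q4-a->q4 q4-b->q4 q5-a->q5 q5-b->q5

Check the first 4 symbols one by one: q0 through q3 record how many have matched `aabb` so far; any wrong symbol goes to the dead state q5. After all 4 match we enter the accepting sink q4.
6 states suffice.
        a   b  
>  q0   q1  q5 
   q1   q2  q5 
   q2   q5  q3 
   q3   q5  q4 
 * q4   q4  q4 
   q5   q5  q5 
(> = start, * = accepting)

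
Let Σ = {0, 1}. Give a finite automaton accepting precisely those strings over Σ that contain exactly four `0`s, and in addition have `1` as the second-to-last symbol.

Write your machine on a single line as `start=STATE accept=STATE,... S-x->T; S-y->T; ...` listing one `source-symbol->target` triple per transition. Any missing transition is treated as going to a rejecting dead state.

start=S0; accept=S8,S9; S0-0->S1; S0-1->S0; S1-0->S2; S1-1->S1; S2-0->S3; S2-1->S2; S3-0->S4; S3-1->S5; S4-0->S6; S4-1->S7; S5-0->S8; S5-1->S5; S6-0->S6; S6-1->S6; S7-0->S6; S7-1->S9; S8-0->S6; S8-1->S7; S9-0->S6; S9-1->S9

Run two small machines in parallel and take their product. The first has 6 states tracking the count of `0`s, saturating at 5; the second has 7 states tracking the last 2 symbols read. A product state is a pair (one from each), accepting exactly when both do. Equivalent product states are then merged.
With 10 states:
        0   1  
>  S0   S1  S0 
   S1   S2  S1 
   S2   S3  S2 
   S3   S4  S5 
   S4   S6  S7 
   S5   S8  S5 
   S6   S6  S6 
   S7   S6  S9 
 * S8   S6  S7 
 * S9   S6  S9 
(> = start, * = accepting)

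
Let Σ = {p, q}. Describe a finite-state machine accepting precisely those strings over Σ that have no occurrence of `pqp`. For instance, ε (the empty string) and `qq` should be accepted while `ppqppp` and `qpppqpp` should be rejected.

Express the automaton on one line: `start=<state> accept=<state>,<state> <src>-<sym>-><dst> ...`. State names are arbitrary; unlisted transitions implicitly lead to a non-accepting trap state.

This is the complement of 'contains `pqp`'. Use the same substring-matching states — A through D holding how much of `pqp` has just been matched — but flip the accepting set: everything except the trap D accepts.
A 4-state machine:
       p  q 
>* A   B  A 
 * B   B  C 
 * C   D  A 
   D   D  D 
(> = start, * = accepting)

start=A accept=A,B,C A-p->B A-q->A B-p->B B-q->C C-p->D C-q->A D-p->D D-q->D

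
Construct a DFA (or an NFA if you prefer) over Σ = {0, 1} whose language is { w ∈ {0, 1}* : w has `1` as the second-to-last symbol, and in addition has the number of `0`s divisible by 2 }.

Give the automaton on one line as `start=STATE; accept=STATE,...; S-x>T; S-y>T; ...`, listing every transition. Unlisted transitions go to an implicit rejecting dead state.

Handle the two conditions separately and then intersect. One (7 states) tracks the last 2 symbols read; the other (2 states) tracks the count of `0`s modulo 2. Each combined state is a pair, one component from each; accept when both components accept. Equivalent product states are then merged.
With 6 states:
       0  1 
>  A   B  C 
   B   A  D 
   C   B  E 
   D   F  D 
 * E   B  E 
 * F   B  C 
(> = start, * = accepting)

start=A; accept=E,F; A-0>B; A-1>C; B-0>A; B-1>D; C-0>B; C-1>E; D-0>F; D-1>D; E-0>B; E-1>E; F-0>B; F-1>C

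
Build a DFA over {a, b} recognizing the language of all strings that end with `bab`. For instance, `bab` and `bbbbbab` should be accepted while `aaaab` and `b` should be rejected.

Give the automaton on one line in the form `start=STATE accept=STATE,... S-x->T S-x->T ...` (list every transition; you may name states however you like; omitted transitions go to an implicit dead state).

Let each state record the length of the longest suffix of the input read so far that is also a prefix of `bab`. S1 means the last symbol is `b`; S2 means the last 2 symbols are `ba`; S3 means the last 3 symbols are `bab`. Accept only at S3, where the string currently ends in `bab`.
        a   b  
>  S0   S0  S1 
   S1   S2  S1 
   S2   S0  S3 
 * S3   S2  S1 
(> = start, * = accepting)

start=S0 accept=S3 S0-a->S0 S0-b->S1 S1-a->S2 S1-b->S1 S2-a->S0 S2-b->S3 S3-a->S2 S3-b->S1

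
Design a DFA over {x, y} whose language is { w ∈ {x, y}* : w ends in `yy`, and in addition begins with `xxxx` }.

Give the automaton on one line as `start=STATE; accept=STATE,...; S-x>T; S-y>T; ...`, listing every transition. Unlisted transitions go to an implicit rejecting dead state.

Run two small machines in parallel and take their product. One (3 states) tracks how much of the suffix `yy` has currently been matched; the other (6 states) tracks whether the input so far still matches the prefix `xxxx`. Each combined state is a pair, one component from each; accept when both components accept. After merging equivalent states the machine shrinks.
8 states suffice.
        x   y  
>  q0   q1  q2 
   q1   q3  q2 
   q2   q2  q2 
   q3   q4  q2 
   q4   q5  q2 
   q5   q5  q6 
   q6   q5  q7 
 * q7   q5  q7 
(> = start, * = accepting)

start=q0; accept=q7; q0-x>q1; q0-y>q2; q1-x>q3; q1-y>q2; q2-x>q2; q2-y>q2; q3-x>q4; q3-y>q2; q4-x>q5; q4-y>q2; q5-x>q5; q5-y>q6; q6-x>q5; q6-y>q7; q7-x>q5; q7-y>q7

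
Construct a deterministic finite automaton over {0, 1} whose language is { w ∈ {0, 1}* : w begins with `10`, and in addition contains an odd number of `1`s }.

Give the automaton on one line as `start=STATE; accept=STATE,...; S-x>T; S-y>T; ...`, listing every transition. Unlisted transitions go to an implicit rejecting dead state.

start=q0; accept=q3; q0-0>q1; q0-1>q2; q1-0>q1; q1-1>q1; q2-0>q3; q2-1>q1; q3-0>q3; q3-1>q4; q4-0>q4; q4-1>q3

Run two small machines in parallel and take their product. The first has 4 states tracking whether the input so far still matches the prefix `10`; the second has 2 states tracking the count of `1`s modulo 2. A product state is a pair (one from each), accepting exactly when both do. Minimizing collapses redundant product states.
A 5-state machine:
        0   1  
>  q0   q1  q2 
   q1   q1  q1 
   q2   q3  q1 
 * q3   q3  q4 
   q4   q4  q3 
(> = start, * = accepting)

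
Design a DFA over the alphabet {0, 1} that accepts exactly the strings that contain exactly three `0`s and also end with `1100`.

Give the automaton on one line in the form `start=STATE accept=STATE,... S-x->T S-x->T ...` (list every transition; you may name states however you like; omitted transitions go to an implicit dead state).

Build one automaton per condition and run them in lockstep. The first has 5 states tracking the count of `0`s, saturating at 4; the second has 5 states tracking how much of the suffix `1100` has currently been matched. A product state is a pair (one from each), accepting exactly when both do.
          0    1  
>  q0     q1   q2 
   q1     q3   q4 
   q2     q1   q5 
   q3     q6   q7 
   q4     q3   q8 
   q5     q9   q5 
   q6    q10  q11 
   q7     q6  q12 
   q8    q13   q8 
   q9    q14   q4 
   q10   q10  q15 
   q11   q10  q16 
   q12   q17  q12 
   q13   q18   q7 
   q14    q6   q7 
   q15   q10  q19 
   q16   q20  q16 
   q17   q21  q11 
 * q18   q10  q11 
   q19   q20  q19 
   q20   q21  q15 
   q21   q10  q15 
(> = start, * = accepting)

start=q0 accept=q18 q0-0->q1 q0-1->q2 q1-0->q3 q1-1->q4 q2-0->q1 q2-1->q5 q3-0->q6 q3-1->q7 q4-0->q3 q4-1->q8 q5-0->q9 q5-1->q5 q6-0->q10 q6-1->q11 q7-0->q6 q7-1->q12 q8-0->q13 q8-1->q8 q9-0->q14 q9-1->q4 q10-0->q10 q10-1->q15 q11-0->q10 q11-1->q16 q12-0->q17 q12-1->q12 q13-0->q18 q13-1->q7 q14-0->q6 q14-1->q7 q15-0->q10 q15-1->q19 q16-0->q20 q16-1->q16 q17-0->q21 q17-1->q11 q18-0->q10 q18-1->q11 q19-0->q20 q19-1->q19 q20-0->q21 q20-1->q15 q21-0->q10 q21-1->q15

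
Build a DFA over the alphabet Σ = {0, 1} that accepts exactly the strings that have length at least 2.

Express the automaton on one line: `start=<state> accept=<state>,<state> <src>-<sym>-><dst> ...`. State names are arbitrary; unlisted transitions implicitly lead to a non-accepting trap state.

start=q0 accept=q2,q3 q0-0->q1 q0-1->q1 q1-0->q2 q1-1->q2 q2-0->q3 q2-1->q3 q3-0->q3 q3-1->q3

We only need to distinguish lengths 0, 1, …, 2, and '>2'. Chain q0 → q1 → q2 → q3 on every symbol, with q3 looping. Accepting states: {q2, q3}.
4 states suffice.
        0   1  
>  q0   q1  q1 
   q1   q2  q2 
 * q2   q3  q3 
 * q3   q3  q3 
(> = start, * = accepting)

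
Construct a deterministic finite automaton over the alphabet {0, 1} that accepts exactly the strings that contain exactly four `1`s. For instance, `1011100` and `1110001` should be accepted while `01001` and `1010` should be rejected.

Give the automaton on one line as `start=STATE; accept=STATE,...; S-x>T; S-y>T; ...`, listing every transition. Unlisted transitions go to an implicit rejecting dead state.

start=A; accept=E; A-0>A; A-1>B; B-0>B; B-1>C; C-0>C; C-1>D; D-0>D; D-1>E; E-0>E; E-1>F; F-0>F; F-1>F

Only the number of `1`s matters, and only up to 5. Make a chain A → B → C → D → E → F advanced by each `1` (with F absorbing); every other symbol self-loops. The accepting set is {E}.
With 6 states:
       0  1 
>  A   A  B 
   B   B  C 
   C   C  D 
   D   D  E 
 * E   E  F 
   F   F  F 
(> = start, * = accepting)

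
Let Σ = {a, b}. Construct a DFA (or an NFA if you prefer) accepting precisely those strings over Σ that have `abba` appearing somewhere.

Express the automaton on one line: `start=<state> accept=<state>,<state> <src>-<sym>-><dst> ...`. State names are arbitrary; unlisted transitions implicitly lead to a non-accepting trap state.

start=S0 accept=S4 S0-a->S1 S0-b->S0 S1-a->S1 S1-b->S2 S2-a->S1 S2-b->S3 S3-a->S4 S3-b->S0 S4-a->S4 S4-b->S4

Track how much of `abba` has been matched so far: state S0 is no progress, S4 is the absorbing accept state reached once `abba` has occurred. Intermediate states record partial matches; on a mismatch, fall back to the longest reusable overlap.
A 5-state machine:
        a   b  
>  S0   S1  S0 
   S1   S1  S2 
   S2   S1  S3 
   S3   S4  S0 
 * S4   S4  S4 
(> = start, * = accepting)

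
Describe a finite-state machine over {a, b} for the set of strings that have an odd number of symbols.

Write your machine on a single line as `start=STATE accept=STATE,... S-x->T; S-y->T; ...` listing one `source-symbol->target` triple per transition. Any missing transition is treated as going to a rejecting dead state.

Only the length mod 2 matters, so use a 2-cycle: from any state, every input symbol moves to the next state, wrapping S1 back to S0. Mark S1 accepting.
With 2 states:
        a   b  
>  S0   S1  S1 
 * S1   S0  S0 
(> = start, * = accepting)

start=S0; accept=S1; S0-a->S1; S0-b->S1; S1-a->S0; S1-b->S0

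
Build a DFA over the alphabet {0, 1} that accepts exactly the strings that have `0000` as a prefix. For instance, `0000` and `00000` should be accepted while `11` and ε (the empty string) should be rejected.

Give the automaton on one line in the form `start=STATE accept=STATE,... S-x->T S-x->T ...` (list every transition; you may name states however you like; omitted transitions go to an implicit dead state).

start=A accept=E A-0->B A-1->F B-0->C B-1->F C-0->D C-1->F D-0->E D-1->F E-0->E E-1->E F-0->F F-1->F

Check the first 4 symbols one by one: A through D record how many have matched `0000` so far; any wrong symbol goes to the dead state F. After all 4 match we enter the accepting sink E.
6 states suffice.
       0  1 
>  A   B  F 
   B   C  F 
   C   D  F 
   D   E  F 
 * E   E  E 
   F   F  F 
(> = start, * = accepting)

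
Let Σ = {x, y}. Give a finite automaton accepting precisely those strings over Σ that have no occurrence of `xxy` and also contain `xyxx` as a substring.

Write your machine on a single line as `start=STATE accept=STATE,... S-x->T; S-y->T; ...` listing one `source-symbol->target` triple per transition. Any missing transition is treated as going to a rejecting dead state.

start=s0; accept=s5; s0-x->s1; s0-y->s0; s1-x->s2; s1-y->s3; s2-x->s2; s2-y->s2; s3-x->s4; s3-y->s0; s4-x->s5; s4-y->s3; s5-x->s5; s5-y->s2

Build one automaton per condition and run them in lockstep. One (4 states) tracks partial matches of the forbidden pattern `xxy`; the other (5 states) tracks whether and how much of `xyxx` has been seen. Each combined state is a pair, one component from each; accept when both components accept. After merging equivalent states the machine shrinks.
6 states suffice.
        x   y  
>  s0   s1  s0 
   s1   s2  s3 
   s2   s2  s2 
   s3   s4  s0 
   s4   s5  s3 
 * s5   s5  s2 
(> = start, * = accepting)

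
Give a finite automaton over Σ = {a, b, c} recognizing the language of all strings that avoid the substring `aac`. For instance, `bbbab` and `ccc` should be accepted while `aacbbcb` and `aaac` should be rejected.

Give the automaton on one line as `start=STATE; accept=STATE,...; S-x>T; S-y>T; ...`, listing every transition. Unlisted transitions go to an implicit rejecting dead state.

Track partial matches of the forbidden pattern `aac`. State q3 is a dead state reached once `aac` has occurred; every other state accepts. q0 means no part of `aac` is currently matched.
4 states suffice.
        a   b   c  
>* q0   q1  q0  q0 
 * q1   q2  q0  q0 
 * q2   q2  q0  q3 
   q3   q3  q3  q3 
(> = start, * = accepting)

start=q0; accept=q0,q1,q2; q0-a>q1; q0-b>q0; q0-c>q0; q1-a>q2; q1-b>q0; q1-c>q0; q2-a>q2; q2-b>q0; q2-c>q3; q3-a>q3; q3-b>q3; q3-c>q3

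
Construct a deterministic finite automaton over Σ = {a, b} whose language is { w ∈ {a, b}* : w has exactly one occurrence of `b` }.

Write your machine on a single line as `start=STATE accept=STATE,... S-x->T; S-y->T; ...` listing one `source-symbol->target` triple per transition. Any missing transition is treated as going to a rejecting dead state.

start=q0; accept=q1; q0-a->q0; q0-b->q1; q1-a->q1; q1-b->q2; q2-a->q2; q2-b->q2

Count `b`s, saturating at 2: state q0 means no `b` yet, q1 means one `b` seen, q2 means more than one. Each `b` increments (capped at q2); other symbols loop. Accept from {q1}.
A 3-state machine:
        a   b  
>  q0   q0  q1 
 * q1   q1  q2 
   q2   q2  q2 
(> = start, * = accepting)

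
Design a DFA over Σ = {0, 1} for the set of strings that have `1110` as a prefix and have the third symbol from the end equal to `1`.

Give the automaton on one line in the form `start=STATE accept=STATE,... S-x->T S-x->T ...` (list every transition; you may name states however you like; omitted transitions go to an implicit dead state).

Run two small machines in parallel and take their product. One (6 states) tracks whether the input so far still matches the prefix `1110`; the other (15 states) tracks the last 3 symbols read. Each combined state is a pair, one component from each; accept when both components accept. Equivalent product states are then merged.
A 13-state machine:
          0    1  
>  q0     q1   q2 
   q1     q1   q1 
   q2     q1   q3 
   q3     q1   q4 
   q4     q5   q1 
 * q5     q6   q7 
 * q6     q8   q9 
 * q7    q10  q11 
   q8     q8   q9 
   q9    q10  q11 
   q10    q6   q7 
   q11    q5  q12 
 * q12    q5  q12 
(> = start, * = accepting)

start=q0 accept=q5,q6,q7,q12 q0-0->q1 q0-1->q2 q1-0->q1 q1-1->q1 q2-0->q1 q2-1->q3 q3-0->q1 q3-1->q4 q4-0->q5 q4-1->q1 q5-0->q6 q5-1->q7 q6-0->q8 q6-1->q9 q7-0->q10 q7-1->q11 q8-0->q8 q8-1->q9 q9-0->q10 q9-1->q11 q10-0->q6 q10-1->q7 q11-0->q5 q11-1->q12 q12-0->q5 q12-1->q12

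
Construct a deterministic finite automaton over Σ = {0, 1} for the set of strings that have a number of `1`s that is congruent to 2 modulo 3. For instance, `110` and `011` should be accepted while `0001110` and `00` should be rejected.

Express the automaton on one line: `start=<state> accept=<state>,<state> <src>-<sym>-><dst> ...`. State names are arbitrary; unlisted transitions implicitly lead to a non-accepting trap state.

The only thing that matters is how many `1`s have appeared, reduced mod 3. Use one state per residue: S0 for 0, …, S2 for 2. Reading `1` moves to the next residue; anything else stays put. S2 is accepting.
With 3 states:
        0   1  
>  S0   S0  S1 
   S1   S1  S2 
 * S2   S2  S0 
(> = start, * = accepting)

start=S0 accept=S2 S0-0->S0 S0-1->S1 S1-0->S1 S1-1->S2 S2-0->S2 S2-1->S0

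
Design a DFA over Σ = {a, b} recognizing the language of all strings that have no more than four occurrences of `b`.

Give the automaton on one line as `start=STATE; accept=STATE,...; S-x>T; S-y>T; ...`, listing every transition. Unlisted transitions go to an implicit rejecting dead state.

Only the number of `b`s matters, and only up to 5. Make a chain s0 → s1 → s2 → s3 → s4 → s5 advanced by each `b` (with s5 absorbing); every other symbol self-loops. The accepting set is {s0, s1, s2, s3, s4}.
With 6 states:
        a   b  
>* s0   s0  s1 
 * s1   s1  s2 
 * s2   s2  s3 
 * s3   s3  s4 
 * s4   s4  s5 
   s5   s5  s5 
(> = start, * = accepting)

start=s0; accept=s0,s1,s2,s3,s4; s0-a>s0; s0-b>s1; s1-a>s1; s1-b>s2; s2-a>s2; s2-b>s3; s3-a>s3; s3-b>s4; s4-a>s4; s4-b>s5; s5-a>s5; s5-b>s5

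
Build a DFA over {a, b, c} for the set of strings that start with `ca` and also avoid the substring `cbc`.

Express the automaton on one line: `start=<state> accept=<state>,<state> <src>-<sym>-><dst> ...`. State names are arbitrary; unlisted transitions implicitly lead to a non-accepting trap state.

start=q0 accept=q3,q4,q5 q0-a->q1 q0-b->q1 q0-c->q2 q1-a->q1 q1-b->q1 q1-c->q1 q2-a->q3 q2-b->q1 q2-c->q1 q3-a->q3 q3-b->q3 q3-c->q4 q4-a->q3 q4-b->q5 q4-c->q4 q5-a->q3 q5-b->q3 q5-c->q1

Run two small machines in parallel and take their product. One (4 states) tracks whether the input so far still matches the prefix `ca`; the other (4 states) tracks partial matches of the forbidden pattern `cbc`. Each combined state is a pair, one component from each; accept when both components accept. After merging equivalent states the machine shrinks.
        a   b   c  
>  q0   q1  q1  q2 
   q1   q1  q1  q1 
   q2   q3  q1  q1 
 * q3   q3  q3  q4 
 * q4   q3  q5  q4 
 * q5   q3  q3  q1 
(> = start, * = accepting)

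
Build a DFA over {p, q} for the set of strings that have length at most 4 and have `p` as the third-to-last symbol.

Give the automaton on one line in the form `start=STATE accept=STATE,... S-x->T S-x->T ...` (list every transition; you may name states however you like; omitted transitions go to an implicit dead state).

start=A accept=H,I A-p->B A-q->C B-p->D B-q->E C-p->F C-q->G D-p->H D-q->H E-p->I E-q->I F-p->E F-q->E G-p->G G-q->G H-p->I H-q->I I-p->G I-q->G

Build one automaton per condition and run them in lockstep. The first has 6 states tracking the input length, saturating at 5; the second has 15 states tracking the last 3 symbols read. A product state is a pair (one from each), accepting exactly when both do. Equivalent product states are then merged.
       p  q 
>  A   B  C 
   B   D  E 
   C   F  G 
   D   H  H 
   E   I  I 
   F   E  E 
   G   G  G 
 * H   I  I 
 * I   G  G 
(> = start, * = accepting)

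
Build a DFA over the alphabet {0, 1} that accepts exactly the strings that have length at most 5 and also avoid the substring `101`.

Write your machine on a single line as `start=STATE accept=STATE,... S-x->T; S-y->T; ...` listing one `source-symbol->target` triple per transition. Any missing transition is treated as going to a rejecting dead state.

start=q0; accept=q0,q1,q2,q3,q4,q5,q6,q7,q8,q10,q11,q12,q14,q15,q16; q0-0->q1; q0-1->q2; q1-0->q3; q1-1->q4; q2-0->q5; q2-1->q4; q3-0->q6; q3-1->q7; q4-0->q8; q4-1->q7; q5-0->q6; q5-1->q9; q6-0->q10; q6-1->q11; q7-0->q12; q7-1->q11; q8-0->q10; q8-1->q13; q9-0->q13; q9-1->q13; q10-0->q14; q10-1->q15; q11-0->q16; q11-1->q15; q12-0->q14; q12-1->q17; q13-0->q17; q13-1->q17; q14-0->q18; q14-1->q19; q15-0->q20; q15-1->q19; q16-0->q18; q16-1->q21; q17-0->q21; q17-1->q21; q18-0->q18; q18-1->q19; q19-0->q20; q19-1->q19; q20-0->q18; q20-1->q21; q21-0->q21; q21-1->q21

Run two small machines in parallel and take their product. The first has 7 states tracking the input length, saturating at 6; the second has 4 states tracking partial matches of the forbidden pattern `101`. A product state is a pair (one from each), accepting exactly when both do.
          0    1  
>* q0     q1   q2 
 * q1     q3   q4 
 * q2     q5   q4 
 * q3     q6   q7 
 * q4     q8   q7 
 * q5     q6   q9 
 * q6    q10  q11 
 * q7    q12  q11 
 * q8    q10  q13 
   q9    q13  q13 
 * q10   q14  q15 
 * q11   q16  q15 
 * q12   q14  q17 
   q13   q17  q17 
 * q14   q18  q19 
 * q15   q20  q19 
 * q16   q18  q21 
   q17   q21  q21 
   q18   q18  q19 
   q19   q20  q19 
   q20   q18  q21 
   q21   q21  q21 
(> = start, * = accepting)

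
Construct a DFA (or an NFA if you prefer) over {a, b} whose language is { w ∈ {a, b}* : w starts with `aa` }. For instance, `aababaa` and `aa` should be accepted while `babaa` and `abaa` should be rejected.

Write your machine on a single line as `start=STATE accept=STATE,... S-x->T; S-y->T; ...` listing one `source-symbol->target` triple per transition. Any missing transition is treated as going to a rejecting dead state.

Check the first 2 symbols one by one: q0 through q1 record how many have matched `aa` so far; any wrong symbol goes to the dead state q3. After all 2 match we enter the accepting sink q2.
With 4 states:
        a   b  
>  q0   q1  q3 
   q1   q2  q3 
 * q2   q2  q2 
   q3   q3  q3 
(> = start, * = accepting)

start=q0; accept=q2; q0-a->q1; q0-b->q3; q1-a->q2; q1-b->q3; q2-a->q2; q2-b->q2; q3-a->q3; q3-b->q3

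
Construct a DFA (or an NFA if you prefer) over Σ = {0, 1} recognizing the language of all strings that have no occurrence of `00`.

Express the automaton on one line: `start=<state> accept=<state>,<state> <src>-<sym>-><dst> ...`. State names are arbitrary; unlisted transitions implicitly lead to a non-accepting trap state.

This is the complement of 'contains `00`'. Use the same substring-matching states — S0 through S2 holding how much of `00` has just been matched — but flip the accepting set: everything except the trap S2 accepts.
        0   1  
>* S0   S1  S0 
 * S1   S2  S0 
   S2   S2  S2 
(> = start, * = accepting)

start=S0 accept=S0,S1 S0-0->S1 S0-1->S0 S1-0->S2 S1-1->S0 S2-0->S2 S2-1->S2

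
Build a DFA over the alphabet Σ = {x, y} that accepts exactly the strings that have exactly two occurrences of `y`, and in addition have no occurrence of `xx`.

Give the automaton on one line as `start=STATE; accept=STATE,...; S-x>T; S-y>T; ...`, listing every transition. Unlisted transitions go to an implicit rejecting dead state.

start=q0; accept=q5,q7; q0-x>q1; q0-y>q2; q1-x>q3; q1-y>q2; q2-x>q4; q2-y>q5; q3-x>q3; q3-y>q6; q4-x>q6; q4-y>q5; q5-x>q7; q5-y>q8; q6-x>q6; q6-y>q9; q7-x>q9; q7-y>q8; q8-x>q10; q8-y>q8; q9-x>q9; q9-y>q11; q10-x>q11; q10-y>q8; q11-x>q11; q11-y>q11

Run two small machines in parallel and take their product. One (4 states) tracks the count of `y`s, saturating at 3; the other (3 states) tracks partial matches of the forbidden pattern `xx`. Each combined state is a pair, one component from each; accept when both components accept.
12 states suffice.
          x    y  
>  q0     q1   q2 
   q1     q3   q2 
   q2     q4   q5 
   q3     q3   q6 
   q4     q6   q5 
 * q5     q7   q8 
   q6     q6   q9 
 * q7     q9   q8 
   q8    q10   q8 
   q9     q9  q11 
   q10   q11   q8 
   q11   q11  q11 
(> = start, * = accepting)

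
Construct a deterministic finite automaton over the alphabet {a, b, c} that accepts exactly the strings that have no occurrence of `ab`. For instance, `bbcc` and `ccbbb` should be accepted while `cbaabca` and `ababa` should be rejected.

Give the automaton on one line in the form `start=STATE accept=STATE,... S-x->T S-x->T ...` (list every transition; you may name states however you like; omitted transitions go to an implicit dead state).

start=q0 accept=q0,q1 q0-a->q1 q0-b->q0 q0-c->q0 q1-a->q1 q1-b->q2 q1-c->q0 q2-a->q2 q2-b->q2 q2-c->q2

Track partial matches of the forbidden pattern `ab`. State q2 is a dead state reached once `ab` has occurred; every other state accepts. q0 means no part of `ab` is currently matched.
3 states suffice.
        a   b   c  
>* q0   q1  q0  q0 
 * q1   q1  q2  q0 
   q2   q2  q2  q2 
(> = start, * = accepting)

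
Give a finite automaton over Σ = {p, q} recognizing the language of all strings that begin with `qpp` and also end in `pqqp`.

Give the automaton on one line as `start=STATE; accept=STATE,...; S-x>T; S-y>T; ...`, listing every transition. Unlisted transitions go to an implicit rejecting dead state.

Run two small machines in parallel and take their product. One (5 states) tracks whether the input so far still matches the prefix `qpp`; the other (5 states) tracks how much of the suffix `pqqp` has currently been matched. Each combined state is a pair, one component from each; accept when both components accept.
A 13-state machine:
          p    q  
>  S0     S1   S2 
   S1     S1   S3 
   S2     S4   S5 
   S3     S1   S6 
   S4     S7   S3 
   S5     S1   S5 
   S6     S8   S5 
   S7     S7   S9 
   S8     S1   S3 
   S9     S7  S10 
   S10   S11  S12 
 * S11    S7   S9 
   S12    S7  S12 
(> = start, * = accepting)

start=S0; accept=S11; S0-p>S1; S0-q>S2; S1-p>S1; S1-q>S3; S2-p>S4; S2-q>S5; S3-p>S1; S3-q>S6; S4-p>S7; S4-q>S3; S5-p>S1; S5-q>S5; S6-p>S8; S6-q>S5; S7-p>S7; S7-q>S9; S8-p>S1; S8-q>S3; S9-p>S7; S9-q>S10; S10-p>S11; S10-q>S12; S11-p>S7; S11-q>S9; S12-p>S7; S12-q>S12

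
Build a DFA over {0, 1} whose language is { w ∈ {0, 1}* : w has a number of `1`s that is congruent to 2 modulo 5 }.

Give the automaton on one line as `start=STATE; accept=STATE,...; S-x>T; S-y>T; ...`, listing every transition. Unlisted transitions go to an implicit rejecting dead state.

Keep the running count of `1`s modulo 5: each `1` advances along the cycle S0 → S1 → S2 → S3 → S4 → S0 while other symbols loop. Accept at S2.
5 states suffice.
        0   1  
>  S0   S0  S1 
   S1   S1  S2 
 * S2   S2  S3 
   S3   S3  S4 
   S4   S4  S0 
(> = start, * = accepting)

start=S0; accept=S2; S0-0>S0; S0-1>S1; S1-0>S1; S1-1>S2; S2-0>S2; S2-1>S3; S3-0>S3; S3-1>S4; S4-0>S4; S4-1>S0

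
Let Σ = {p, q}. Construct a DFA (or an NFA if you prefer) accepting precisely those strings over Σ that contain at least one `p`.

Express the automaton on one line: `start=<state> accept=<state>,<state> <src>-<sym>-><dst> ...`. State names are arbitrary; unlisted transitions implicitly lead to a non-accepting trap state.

Count `p`s, saturating at 2: state A means no `p` yet, B means one `p` seen, C means more than one. Each `p` increments (capped at C); other symbols loop. Accept from {B, C}.
A 3-state machine:
       p  q 
>  A   B  A 
 * B   C  B 
 * C   C  C 
(> = start, * = accepting)

start=A accept=B,C A-p->B A-q->A B-p->C B-q->B C-p->C C-q->C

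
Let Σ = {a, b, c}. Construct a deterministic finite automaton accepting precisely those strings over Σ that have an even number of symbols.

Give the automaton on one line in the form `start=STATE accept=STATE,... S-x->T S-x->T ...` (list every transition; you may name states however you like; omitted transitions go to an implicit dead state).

Count input length modulo 2: every symbol advances one step around the cycle S0 → S1 → S0. Accept at S0.
2 states suffice.
        a   b   c  
>* S0   S1  S1  S1 
   S1   S0  S0  S0 
(> = start, * = accepting)

start=S0 accept=S0 S0-a->S1 S0-b->S1 S0-c->S1 S1-a->S0 S1-b->S0 S1-c->S0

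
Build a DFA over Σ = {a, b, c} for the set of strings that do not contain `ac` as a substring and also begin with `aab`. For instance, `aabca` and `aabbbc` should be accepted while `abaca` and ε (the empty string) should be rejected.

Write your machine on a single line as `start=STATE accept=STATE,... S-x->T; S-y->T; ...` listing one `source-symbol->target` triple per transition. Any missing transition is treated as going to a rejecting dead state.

Run two small machines in parallel and take their product. One (3 states) tracks partial matches of the forbidden pattern `ac`; the other (5 states) tracks whether the input so far still matches the prefix `aab`. Each combined state is a pair, one component from each; accept when both components accept. Equivalent product states are then merged.
With 6 states:
        a   b   c  
>  q0   q1  q2  q2 
   q1   q3  q2  q2 
   q2   q2  q2  q2 
   q3   q2  q4  q2 
 * q4   q5  q4  q4 
 * q5   q5  q4  q2 
(> = start, * = accepting)

start=q0; accept=q4,q5; q0-a->q1; q0-b->q2; q0-c->q2; q1-a->q3; q1-b->q2; q1-c->q2; q2-a->q2; q2-b->q2; q2-c->q2; q3-a->q2; q3-b->q4; q3-c->q2; q4-a->q5; q4-b->q4; q4-c->q4; q5-a->q5; q5-b->q4; q5-c->q2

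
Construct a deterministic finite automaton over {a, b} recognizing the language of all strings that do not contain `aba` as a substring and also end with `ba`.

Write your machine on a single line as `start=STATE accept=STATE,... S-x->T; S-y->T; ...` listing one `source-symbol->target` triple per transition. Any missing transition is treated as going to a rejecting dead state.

Run two small machines in parallel and take their product. One (4 states) tracks partial matches of the forbidden pattern `aba`; the other (3 states) tracks how much of the suffix `ba` has currently been matched. Each combined state is a pair, one component from each; accept when both components accept. Minimizing collapses redundant product states.
With 6 states:
        a   b  
>  q0   q1  q2 
   q1   q1  q3 
   q2   q4  q2 
   q3   q5  q2 
 * q4   q1  q3 
   q5   q5  q5 
(> = start, * = accepting)

start=q0; accept=q4; q0-a->q1; q0-b->q2; q1-a->q1; q1-b->q3; q2-a->q4; q2-b->q2; q3-a->q5; q3-b->q2; q4-a->q1; q4-b->q3; q5-a->q5; q5-b->q5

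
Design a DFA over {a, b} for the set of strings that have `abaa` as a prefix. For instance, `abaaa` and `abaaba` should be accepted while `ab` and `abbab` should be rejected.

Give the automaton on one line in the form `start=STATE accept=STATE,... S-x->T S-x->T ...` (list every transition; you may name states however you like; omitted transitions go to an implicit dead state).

start=q0 accept=q4 q0-a->q1 q0-b->q5 q1-a->q5 q1-b->q2 q2-a->q3 q2-b->q5 q3-a->q4 q3-b->q5 q4-a->q4 q4-b->q4 q5-a->q5 q5-b->q5

Walk along `abaa` while the input agrees: from q0 take `a` to q1, and so on. Any deviation drops to the rejecting sink q5. Once q4 is reached the prefix is confirmed and every continuation is accepted.
With 6 states:
        a   b  
>  q0   q1  q5 
   q1   q5  q2 
   q2   q3  q5 
   q3   q4  q5 
 * q4   q4  q4 
   q5   q5  q5 
(> = start, * = accepting)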